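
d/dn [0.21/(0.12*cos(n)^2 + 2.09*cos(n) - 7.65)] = (0.0504*cos(n) + 0.4389)*sin(n)/(0.12*cos(n)^2 + 2.09*cos(n) - 7.65)^2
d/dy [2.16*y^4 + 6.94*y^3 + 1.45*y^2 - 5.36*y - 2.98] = 8.64*y^3 + 20.82*y^2 + 2.9*y - 5.36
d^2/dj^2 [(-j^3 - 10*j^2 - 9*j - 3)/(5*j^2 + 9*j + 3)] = 6*(53*j^3 + 48*j^2 - 9*j - 15)/(125*j^6 + 675*j^5 + 1440*j^4 + 1539*j^3 + 864*j^2 + 243*j + 27)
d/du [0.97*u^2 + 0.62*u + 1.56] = 1.94*u + 0.62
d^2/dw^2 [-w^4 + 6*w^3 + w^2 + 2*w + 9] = -12*w^2 + 36*w + 2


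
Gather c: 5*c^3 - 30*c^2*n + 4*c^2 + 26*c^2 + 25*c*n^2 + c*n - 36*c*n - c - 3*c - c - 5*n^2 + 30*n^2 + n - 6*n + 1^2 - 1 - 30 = 5*c^3 + c^2*(30 - 30*n) + c*(25*n^2 - 35*n - 5) + 25*n^2 - 5*n - 30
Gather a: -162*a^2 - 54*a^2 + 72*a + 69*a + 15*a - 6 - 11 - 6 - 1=-216*a^2 + 156*a - 24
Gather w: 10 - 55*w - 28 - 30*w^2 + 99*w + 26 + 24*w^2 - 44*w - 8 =-6*w^2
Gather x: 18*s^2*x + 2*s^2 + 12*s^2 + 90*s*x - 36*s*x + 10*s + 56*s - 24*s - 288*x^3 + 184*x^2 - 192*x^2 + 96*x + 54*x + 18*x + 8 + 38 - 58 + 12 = 14*s^2 + 42*s - 288*x^3 - 8*x^2 + x*(18*s^2 + 54*s + 168)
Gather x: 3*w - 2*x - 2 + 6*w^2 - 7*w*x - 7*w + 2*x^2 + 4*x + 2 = 6*w^2 - 4*w + 2*x^2 + x*(2 - 7*w)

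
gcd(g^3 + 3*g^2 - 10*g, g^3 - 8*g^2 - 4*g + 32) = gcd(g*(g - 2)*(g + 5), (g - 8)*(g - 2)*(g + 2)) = g - 2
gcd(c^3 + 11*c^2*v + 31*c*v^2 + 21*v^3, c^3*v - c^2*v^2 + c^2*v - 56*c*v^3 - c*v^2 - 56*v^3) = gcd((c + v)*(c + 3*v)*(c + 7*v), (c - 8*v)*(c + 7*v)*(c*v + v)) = c + 7*v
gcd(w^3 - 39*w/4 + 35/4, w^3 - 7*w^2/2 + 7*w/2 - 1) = w - 1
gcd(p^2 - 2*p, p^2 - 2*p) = p^2 - 2*p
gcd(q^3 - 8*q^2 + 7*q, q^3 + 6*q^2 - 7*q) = q^2 - q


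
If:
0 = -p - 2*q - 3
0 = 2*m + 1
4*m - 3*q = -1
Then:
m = -1/2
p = -7/3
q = -1/3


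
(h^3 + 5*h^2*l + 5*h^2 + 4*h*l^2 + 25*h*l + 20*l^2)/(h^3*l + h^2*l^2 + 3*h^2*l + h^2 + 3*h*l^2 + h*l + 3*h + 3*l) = (h^2 + 4*h*l + 5*h + 20*l)/(h^2*l + 3*h*l + h + 3)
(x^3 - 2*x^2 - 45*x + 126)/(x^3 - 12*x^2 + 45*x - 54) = (x + 7)/(x - 3)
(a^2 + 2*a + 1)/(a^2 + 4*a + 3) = (a + 1)/(a + 3)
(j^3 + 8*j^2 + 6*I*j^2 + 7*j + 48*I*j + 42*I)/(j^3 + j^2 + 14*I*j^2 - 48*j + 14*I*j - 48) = (j + 7)/(j + 8*I)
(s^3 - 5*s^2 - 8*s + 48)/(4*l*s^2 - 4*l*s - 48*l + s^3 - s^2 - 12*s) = (s - 4)/(4*l + s)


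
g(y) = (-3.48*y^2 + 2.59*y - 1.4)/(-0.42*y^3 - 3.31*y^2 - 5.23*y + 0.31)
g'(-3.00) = 12.61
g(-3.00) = 16.53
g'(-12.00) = -0.31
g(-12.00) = -1.71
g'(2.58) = 0.06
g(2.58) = 0.42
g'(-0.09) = -9.30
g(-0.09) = -2.20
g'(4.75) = -0.00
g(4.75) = 0.47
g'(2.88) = 0.04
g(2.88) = 0.44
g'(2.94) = 0.04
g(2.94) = 0.44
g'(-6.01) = -125.29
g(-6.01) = -42.47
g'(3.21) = 0.03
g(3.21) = 0.45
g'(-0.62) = 1.67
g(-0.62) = -1.82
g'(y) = (2.59 - 6.96*y)/(-0.42*y^3 - 3.31*y^2 - 5.23*y + 0.31) + (-3.48*y^2 + 2.59*y - 1.4)*(1.26*y^2 + 6.62*y + 5.23)/(-0.42*y^3 - 3.31*y^2 - 5.23*y + 0.31)^2 = (-1.4616*y^4 + 2.1756*y^3 + 25.0093*y^2 - 11.4256*y - 6.5191)/(0.1764*y^6 + 2.7804*y^5 + 15.3493*y^4 + 34.3622*y^3 + 25.3007*y^2 - 3.2426*y + 0.0961)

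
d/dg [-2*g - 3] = -2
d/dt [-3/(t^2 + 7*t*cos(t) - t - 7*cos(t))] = 3*(-7*t*sin(t) + 2*t + 7*sqrt(2)*sin(t + pi/4) - 1)/((t - 1)^2*(t + 7*cos(t))^2)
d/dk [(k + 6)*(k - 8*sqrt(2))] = 2*k - 8*sqrt(2) + 6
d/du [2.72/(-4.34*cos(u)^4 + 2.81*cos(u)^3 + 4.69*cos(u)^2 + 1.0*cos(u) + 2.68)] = (-47.2192*cos(u)^3 + 22.9296*cos(u)^2 + 25.5136*cos(u) + 2.72)*sin(u)/(-4.34*cos(u)^4 + 2.81*cos(u)^3 + 4.69*cos(u)^2 + 1.0*cos(u) + 2.68)^2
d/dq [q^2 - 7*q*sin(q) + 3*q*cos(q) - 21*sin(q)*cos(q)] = -3*q*sin(q) - 7*q*cos(q) + 2*q - 7*sin(q) + 3*cos(q) - 21*cos(2*q)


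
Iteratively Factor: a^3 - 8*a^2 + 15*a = (a - 5)*(a^2 - 3*a) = (a - 5)*(a - 3)*(a)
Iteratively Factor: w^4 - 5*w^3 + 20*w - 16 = (w + 2)*(w^3 - 7*w^2 + 14*w - 8) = (w - 4)*(w + 2)*(w^2 - 3*w + 2) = (w - 4)*(w - 1)*(w + 2)*(w - 2)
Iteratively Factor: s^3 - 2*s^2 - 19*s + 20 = (s - 5)*(s^2 + 3*s - 4) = (s - 5)*(s - 1)*(s + 4)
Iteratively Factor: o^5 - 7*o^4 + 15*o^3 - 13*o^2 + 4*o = (o - 1)*(o^4 - 6*o^3 + 9*o^2 - 4*o) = (o - 4)*(o - 1)*(o^3 - 2*o^2 + o) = (o - 4)*(o - 1)^2*(o^2 - o) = o*(o - 4)*(o - 1)^2*(o - 1)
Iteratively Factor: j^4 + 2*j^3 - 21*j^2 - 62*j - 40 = (j - 5)*(j^3 + 7*j^2 + 14*j + 8) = (j - 5)*(j + 2)*(j^2 + 5*j + 4) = (j - 5)*(j + 1)*(j + 2)*(j + 4)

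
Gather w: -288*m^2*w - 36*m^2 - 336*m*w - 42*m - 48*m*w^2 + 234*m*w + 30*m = -36*m^2 - 48*m*w^2 - 12*m + w*(-288*m^2 - 102*m)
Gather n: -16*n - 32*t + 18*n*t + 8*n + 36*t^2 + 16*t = n*(18*t - 8) + 36*t^2 - 16*t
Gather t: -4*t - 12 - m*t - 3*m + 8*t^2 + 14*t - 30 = -3*m + 8*t^2 + t*(10 - m) - 42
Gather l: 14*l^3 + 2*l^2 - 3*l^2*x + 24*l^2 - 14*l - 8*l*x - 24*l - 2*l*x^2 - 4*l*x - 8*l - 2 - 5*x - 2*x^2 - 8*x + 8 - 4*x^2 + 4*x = 14*l^3 + l^2*(26 - 3*x) + l*(-2*x^2 - 12*x - 46) - 6*x^2 - 9*x + 6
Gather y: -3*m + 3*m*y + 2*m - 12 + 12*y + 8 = -m + y*(3*m + 12) - 4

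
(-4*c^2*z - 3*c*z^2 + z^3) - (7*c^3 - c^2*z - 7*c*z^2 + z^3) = -7*c^3 - 3*c^2*z + 4*c*z^2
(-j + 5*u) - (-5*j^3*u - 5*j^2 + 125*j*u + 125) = 5*j^3*u + 5*j^2 - 125*j*u - j + 5*u - 125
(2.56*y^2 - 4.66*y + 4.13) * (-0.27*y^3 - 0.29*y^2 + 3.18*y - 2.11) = -0.6912*y^5 + 0.5158*y^4 + 8.3771*y^3 - 21.4181*y^2 + 22.966*y - 8.7143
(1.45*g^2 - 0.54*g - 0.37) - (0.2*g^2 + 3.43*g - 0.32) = 1.25*g^2 - 3.97*g - 0.05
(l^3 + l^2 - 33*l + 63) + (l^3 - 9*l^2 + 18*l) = 2*l^3 - 8*l^2 - 15*l + 63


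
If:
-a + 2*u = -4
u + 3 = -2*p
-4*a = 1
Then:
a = -1/4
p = -7/16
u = -17/8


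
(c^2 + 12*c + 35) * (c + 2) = c^3 + 14*c^2 + 59*c + 70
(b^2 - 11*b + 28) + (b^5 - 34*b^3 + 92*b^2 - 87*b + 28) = b^5 - 34*b^3 + 93*b^2 - 98*b + 56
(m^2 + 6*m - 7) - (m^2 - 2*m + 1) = 8*m - 8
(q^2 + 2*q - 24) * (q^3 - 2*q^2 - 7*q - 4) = q^5 - 35*q^3 + 30*q^2 + 160*q + 96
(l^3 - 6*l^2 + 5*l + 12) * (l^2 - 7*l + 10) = l^5 - 13*l^4 + 57*l^3 - 83*l^2 - 34*l + 120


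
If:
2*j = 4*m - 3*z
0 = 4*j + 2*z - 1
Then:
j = 1/4 - z/2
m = z/2 + 1/8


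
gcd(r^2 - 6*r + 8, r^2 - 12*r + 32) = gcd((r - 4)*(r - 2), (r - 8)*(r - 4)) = r - 4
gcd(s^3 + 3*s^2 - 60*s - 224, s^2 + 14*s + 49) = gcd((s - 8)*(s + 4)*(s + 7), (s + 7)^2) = s + 7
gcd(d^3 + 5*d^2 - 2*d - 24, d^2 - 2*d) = d - 2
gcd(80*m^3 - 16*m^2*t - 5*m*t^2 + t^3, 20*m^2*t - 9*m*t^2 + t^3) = 20*m^2 - 9*m*t + t^2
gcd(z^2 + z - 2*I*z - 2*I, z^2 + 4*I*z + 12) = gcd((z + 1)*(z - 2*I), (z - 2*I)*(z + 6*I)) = z - 2*I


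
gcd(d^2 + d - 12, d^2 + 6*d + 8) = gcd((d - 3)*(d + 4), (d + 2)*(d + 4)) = d + 4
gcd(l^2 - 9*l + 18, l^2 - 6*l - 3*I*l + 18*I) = l - 6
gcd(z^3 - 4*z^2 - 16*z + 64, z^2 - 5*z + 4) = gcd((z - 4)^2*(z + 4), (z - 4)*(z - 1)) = z - 4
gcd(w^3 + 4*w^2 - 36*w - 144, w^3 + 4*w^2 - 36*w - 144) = w^3 + 4*w^2 - 36*w - 144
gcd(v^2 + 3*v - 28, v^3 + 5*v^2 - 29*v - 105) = v + 7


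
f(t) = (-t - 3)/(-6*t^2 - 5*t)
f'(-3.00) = 0.03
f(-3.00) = 0.00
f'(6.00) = -0.00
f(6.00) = 0.04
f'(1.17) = -0.33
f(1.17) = 0.30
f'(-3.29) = 0.02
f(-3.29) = -0.01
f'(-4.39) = 0.00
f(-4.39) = -0.01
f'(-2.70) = 0.04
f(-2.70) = 0.01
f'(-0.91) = 73.00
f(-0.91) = 4.99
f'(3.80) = -0.02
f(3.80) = 0.06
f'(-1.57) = 0.56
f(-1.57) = 0.21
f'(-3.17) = 0.02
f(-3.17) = -0.00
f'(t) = (-t - 3)*(12*t + 5)/(-6*t^2 - 5*t)^2 - 1/(-6*t^2 - 5*t) = (t*(6*t + 5) - (t + 3)*(12*t + 5))/(t^2*(6*t + 5)^2)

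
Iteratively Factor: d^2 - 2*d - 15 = (d - 5)*(d + 3)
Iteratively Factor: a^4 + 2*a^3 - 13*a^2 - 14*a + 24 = (a + 2)*(a^3 - 13*a + 12) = (a + 2)*(a + 4)*(a^2 - 4*a + 3) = (a - 1)*(a + 2)*(a + 4)*(a - 3)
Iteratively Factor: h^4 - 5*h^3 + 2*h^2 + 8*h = (h - 4)*(h^3 - h^2 - 2*h) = h*(h - 4)*(h^2 - h - 2) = h*(h - 4)*(h + 1)*(h - 2)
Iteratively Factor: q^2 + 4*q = (q)*(q + 4)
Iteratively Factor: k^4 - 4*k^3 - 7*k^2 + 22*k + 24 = (k - 4)*(k^3 - 7*k - 6) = (k - 4)*(k - 3)*(k^2 + 3*k + 2) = (k - 4)*(k - 3)*(k + 2)*(k + 1)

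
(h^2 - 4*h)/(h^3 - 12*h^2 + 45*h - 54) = h*(h - 4)/(h^3 - 12*h^2 + 45*h - 54)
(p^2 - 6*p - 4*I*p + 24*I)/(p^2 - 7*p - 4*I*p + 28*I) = (p - 6)/(p - 7)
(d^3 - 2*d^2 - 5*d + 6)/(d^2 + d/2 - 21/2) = 2*(d^2 + d - 2)/(2*d + 7)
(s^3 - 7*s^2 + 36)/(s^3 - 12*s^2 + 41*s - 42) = (s^2 - 4*s - 12)/(s^2 - 9*s + 14)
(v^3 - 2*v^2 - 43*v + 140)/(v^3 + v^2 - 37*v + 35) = (v - 4)/(v - 1)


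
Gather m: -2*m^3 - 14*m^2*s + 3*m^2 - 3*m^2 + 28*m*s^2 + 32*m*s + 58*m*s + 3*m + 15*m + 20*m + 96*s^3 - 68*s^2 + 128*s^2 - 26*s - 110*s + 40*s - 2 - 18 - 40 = -2*m^3 - 14*m^2*s + m*(28*s^2 + 90*s + 38) + 96*s^3 + 60*s^2 - 96*s - 60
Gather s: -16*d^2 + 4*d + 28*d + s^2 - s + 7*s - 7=-16*d^2 + 32*d + s^2 + 6*s - 7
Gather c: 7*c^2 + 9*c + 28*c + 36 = 7*c^2 + 37*c + 36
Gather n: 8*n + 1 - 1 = 8*n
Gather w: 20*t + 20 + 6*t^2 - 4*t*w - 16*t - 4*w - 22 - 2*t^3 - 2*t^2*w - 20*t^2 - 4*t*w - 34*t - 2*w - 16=-2*t^3 - 14*t^2 - 30*t + w*(-2*t^2 - 8*t - 6) - 18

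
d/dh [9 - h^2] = -2*h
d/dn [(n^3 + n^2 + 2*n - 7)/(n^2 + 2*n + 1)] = (n^3 + 3*n^2 + 16)/(n^3 + 3*n^2 + 3*n + 1)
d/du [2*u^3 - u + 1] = 6*u^2 - 1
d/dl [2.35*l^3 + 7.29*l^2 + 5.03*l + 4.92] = 7.05*l^2 + 14.58*l + 5.03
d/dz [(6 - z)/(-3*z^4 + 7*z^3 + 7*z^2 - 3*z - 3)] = (3*z^4 - 7*z^3 - 7*z^2 + 3*z - (z - 6)*(12*z^3 - 21*z^2 - 14*z + 3) + 3)/(3*z^4 - 7*z^3 - 7*z^2 + 3*z + 3)^2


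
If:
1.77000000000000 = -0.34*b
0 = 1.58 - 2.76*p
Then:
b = -5.21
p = 0.57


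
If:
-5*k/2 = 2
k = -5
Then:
No Solution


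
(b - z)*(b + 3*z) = b^2 + 2*b*z - 3*z^2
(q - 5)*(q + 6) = q^2 + q - 30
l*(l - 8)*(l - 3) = l^3 - 11*l^2 + 24*l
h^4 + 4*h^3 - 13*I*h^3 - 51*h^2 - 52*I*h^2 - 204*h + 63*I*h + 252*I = (h + 4)*(h - 7*I)*(h - 3*I)^2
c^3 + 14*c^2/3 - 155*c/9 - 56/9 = (c - 8/3)*(c + 1/3)*(c + 7)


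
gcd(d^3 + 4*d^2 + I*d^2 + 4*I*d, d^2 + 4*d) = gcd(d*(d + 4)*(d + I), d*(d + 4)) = d^2 + 4*d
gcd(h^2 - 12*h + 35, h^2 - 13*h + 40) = h - 5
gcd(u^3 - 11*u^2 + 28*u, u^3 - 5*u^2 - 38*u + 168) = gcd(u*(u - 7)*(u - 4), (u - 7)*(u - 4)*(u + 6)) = u^2 - 11*u + 28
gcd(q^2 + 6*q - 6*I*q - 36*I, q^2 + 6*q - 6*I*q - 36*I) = q^2 + q*(6 - 6*I) - 36*I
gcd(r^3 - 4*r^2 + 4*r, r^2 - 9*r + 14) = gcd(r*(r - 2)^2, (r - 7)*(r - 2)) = r - 2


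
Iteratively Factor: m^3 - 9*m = (m)*(m^2 - 9) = m*(m + 3)*(m - 3)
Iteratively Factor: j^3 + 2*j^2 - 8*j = (j - 2)*(j^2 + 4*j) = (j - 2)*(j + 4)*(j)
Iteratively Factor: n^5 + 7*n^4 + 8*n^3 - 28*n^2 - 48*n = (n + 2)*(n^4 + 5*n^3 - 2*n^2 - 24*n) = (n - 2)*(n + 2)*(n^3 + 7*n^2 + 12*n) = (n - 2)*(n + 2)*(n + 4)*(n^2 + 3*n) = n*(n - 2)*(n + 2)*(n + 4)*(n + 3)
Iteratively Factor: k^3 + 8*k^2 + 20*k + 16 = (k + 4)*(k^2 + 4*k + 4) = (k + 2)*(k + 4)*(k + 2)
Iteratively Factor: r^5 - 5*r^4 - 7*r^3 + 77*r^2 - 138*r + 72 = (r - 3)*(r^4 - 2*r^3 - 13*r^2 + 38*r - 24) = (r - 3)*(r - 2)*(r^3 - 13*r + 12) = (r - 3)^2*(r - 2)*(r^2 + 3*r - 4) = (r - 3)^2*(r - 2)*(r - 1)*(r + 4)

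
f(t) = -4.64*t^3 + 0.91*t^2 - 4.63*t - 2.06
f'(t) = -13.92*t^2 + 1.82*t - 4.63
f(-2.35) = 74.06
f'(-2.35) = -85.78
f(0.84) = -8.06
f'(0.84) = -12.92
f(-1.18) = 12.29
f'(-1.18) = -26.16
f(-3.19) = 172.59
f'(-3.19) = -152.09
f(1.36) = -18.35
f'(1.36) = -27.90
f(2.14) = -53.27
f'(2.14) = -64.48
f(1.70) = -30.10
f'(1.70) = -41.76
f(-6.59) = 1395.90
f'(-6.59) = -621.14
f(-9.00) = 3495.88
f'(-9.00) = -1148.53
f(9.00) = -3352.58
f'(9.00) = -1115.77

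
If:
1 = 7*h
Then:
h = 1/7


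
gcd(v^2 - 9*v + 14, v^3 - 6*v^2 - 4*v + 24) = v - 2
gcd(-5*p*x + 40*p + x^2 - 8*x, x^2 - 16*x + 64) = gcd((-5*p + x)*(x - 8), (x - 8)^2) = x - 8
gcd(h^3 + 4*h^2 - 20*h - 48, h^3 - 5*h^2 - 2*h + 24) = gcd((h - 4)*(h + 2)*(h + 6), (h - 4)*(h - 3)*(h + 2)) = h^2 - 2*h - 8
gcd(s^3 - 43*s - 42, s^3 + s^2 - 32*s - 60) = 1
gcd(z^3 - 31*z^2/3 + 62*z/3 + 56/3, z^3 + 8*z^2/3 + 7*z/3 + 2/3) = z + 2/3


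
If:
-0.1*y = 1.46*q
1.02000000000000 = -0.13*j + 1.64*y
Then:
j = 12.6153846153846*y - 7.84615384615385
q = -0.0684931506849315*y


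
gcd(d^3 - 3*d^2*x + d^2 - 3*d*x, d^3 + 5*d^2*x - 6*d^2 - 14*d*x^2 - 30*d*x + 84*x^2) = 1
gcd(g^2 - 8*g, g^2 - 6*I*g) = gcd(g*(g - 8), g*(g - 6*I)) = g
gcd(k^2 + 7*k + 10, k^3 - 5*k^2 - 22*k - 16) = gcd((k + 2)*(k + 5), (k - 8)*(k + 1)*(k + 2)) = k + 2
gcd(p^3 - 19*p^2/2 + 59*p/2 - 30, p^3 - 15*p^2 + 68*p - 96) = p^2 - 7*p + 12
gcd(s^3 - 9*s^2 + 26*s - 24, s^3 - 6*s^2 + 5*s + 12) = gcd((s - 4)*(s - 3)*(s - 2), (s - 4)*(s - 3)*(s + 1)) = s^2 - 7*s + 12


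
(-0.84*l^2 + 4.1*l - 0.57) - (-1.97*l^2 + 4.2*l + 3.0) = 1.13*l^2 - 0.100000000000001*l - 3.57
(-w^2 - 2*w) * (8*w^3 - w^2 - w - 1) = -8*w^5 - 15*w^4 + 3*w^3 + 3*w^2 + 2*w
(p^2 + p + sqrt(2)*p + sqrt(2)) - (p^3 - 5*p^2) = -p^3 + 6*p^2 + p + sqrt(2)*p + sqrt(2)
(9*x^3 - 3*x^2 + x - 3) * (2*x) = 18*x^4 - 6*x^3 + 2*x^2 - 6*x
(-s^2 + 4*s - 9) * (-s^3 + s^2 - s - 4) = s^5 - 5*s^4 + 14*s^3 - 9*s^2 - 7*s + 36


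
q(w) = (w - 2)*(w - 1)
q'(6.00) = 9.00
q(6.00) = 20.00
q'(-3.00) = -9.00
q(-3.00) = 20.00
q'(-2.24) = -7.48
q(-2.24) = 13.74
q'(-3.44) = -9.88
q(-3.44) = 24.15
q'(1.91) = 0.82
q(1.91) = -0.08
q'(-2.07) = -7.14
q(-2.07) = 12.49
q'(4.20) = 5.40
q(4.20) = 7.04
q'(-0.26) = -3.52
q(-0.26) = 2.85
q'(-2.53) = -8.06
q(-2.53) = 15.99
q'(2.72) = 2.44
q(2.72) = 1.24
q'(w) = 2*w - 3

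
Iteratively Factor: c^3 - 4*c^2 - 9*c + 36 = (c - 4)*(c^2 - 9) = (c - 4)*(c + 3)*(c - 3)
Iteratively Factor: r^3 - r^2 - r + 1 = (r + 1)*(r^2 - 2*r + 1) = (r - 1)*(r + 1)*(r - 1)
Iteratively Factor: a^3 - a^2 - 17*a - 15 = (a + 1)*(a^2 - 2*a - 15) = (a + 1)*(a + 3)*(a - 5)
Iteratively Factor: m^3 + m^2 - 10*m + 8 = (m + 4)*(m^2 - 3*m + 2) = (m - 2)*(m + 4)*(m - 1)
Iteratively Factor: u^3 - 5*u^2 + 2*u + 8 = (u + 1)*(u^2 - 6*u + 8) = (u - 2)*(u + 1)*(u - 4)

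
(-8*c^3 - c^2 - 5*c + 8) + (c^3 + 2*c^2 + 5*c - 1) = -7*c^3 + c^2 + 7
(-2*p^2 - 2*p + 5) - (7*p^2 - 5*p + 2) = -9*p^2 + 3*p + 3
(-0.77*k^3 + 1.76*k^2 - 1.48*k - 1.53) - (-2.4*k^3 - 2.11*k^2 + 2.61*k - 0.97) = 1.63*k^3 + 3.87*k^2 - 4.09*k - 0.56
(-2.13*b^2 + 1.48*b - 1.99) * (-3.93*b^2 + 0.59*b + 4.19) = 8.3709*b^4 - 7.0731*b^3 - 0.230799999999999*b^2 + 5.0271*b - 8.3381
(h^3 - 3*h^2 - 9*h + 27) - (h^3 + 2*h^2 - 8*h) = -5*h^2 - h + 27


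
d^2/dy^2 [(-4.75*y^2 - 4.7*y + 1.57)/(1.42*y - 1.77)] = (-7.105427357601e-15*y^2 - 3.5527136788005e-15*y - 47.057014)/(2.863288*y^3 - 10.707084*y^2 + 13.346154*y - 5.545233)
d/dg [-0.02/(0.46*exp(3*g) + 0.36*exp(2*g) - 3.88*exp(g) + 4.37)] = (0.0276*exp(2*g) + 0.0144*exp(g) - 0.0776)*exp(g)/(0.46*exp(3*g) + 0.36*exp(2*g) - 3.88*exp(g) + 4.37)^2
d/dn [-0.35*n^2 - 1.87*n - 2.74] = -0.7*n - 1.87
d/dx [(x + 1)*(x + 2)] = 2*x + 3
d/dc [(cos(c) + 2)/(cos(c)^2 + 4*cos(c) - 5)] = (cos(c)^2 + 4*cos(c) + 13)*sin(c)/(cos(c)^2 + 4*cos(c) - 5)^2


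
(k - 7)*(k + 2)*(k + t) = k^3 + k^2*t - 5*k^2 - 5*k*t - 14*k - 14*t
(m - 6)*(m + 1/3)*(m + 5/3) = m^3 - 4*m^2 - 103*m/9 - 10/3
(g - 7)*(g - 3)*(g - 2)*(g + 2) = g^4 - 10*g^3 + 17*g^2 + 40*g - 84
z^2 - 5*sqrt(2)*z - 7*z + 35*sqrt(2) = (z - 7)*(z - 5*sqrt(2))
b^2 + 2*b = b*(b + 2)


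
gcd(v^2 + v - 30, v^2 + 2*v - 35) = v - 5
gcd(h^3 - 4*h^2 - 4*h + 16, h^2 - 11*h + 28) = h - 4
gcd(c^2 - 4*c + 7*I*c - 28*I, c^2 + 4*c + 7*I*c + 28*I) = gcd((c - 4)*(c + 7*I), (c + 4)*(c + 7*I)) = c + 7*I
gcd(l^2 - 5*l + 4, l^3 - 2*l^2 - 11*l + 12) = l^2 - 5*l + 4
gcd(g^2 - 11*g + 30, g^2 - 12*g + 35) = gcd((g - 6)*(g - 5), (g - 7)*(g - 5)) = g - 5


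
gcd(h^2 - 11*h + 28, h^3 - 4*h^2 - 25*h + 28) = h - 7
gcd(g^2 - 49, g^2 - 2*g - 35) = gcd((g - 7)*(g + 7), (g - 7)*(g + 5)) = g - 7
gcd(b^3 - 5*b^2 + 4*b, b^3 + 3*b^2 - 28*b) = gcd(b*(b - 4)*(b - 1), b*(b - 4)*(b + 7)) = b^2 - 4*b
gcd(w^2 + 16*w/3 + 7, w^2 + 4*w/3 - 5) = w + 3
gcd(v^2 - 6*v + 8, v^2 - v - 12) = v - 4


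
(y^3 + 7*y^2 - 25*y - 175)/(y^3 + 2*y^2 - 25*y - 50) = (y + 7)/(y + 2)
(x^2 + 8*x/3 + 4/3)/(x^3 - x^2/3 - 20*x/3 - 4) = 1/(x - 3)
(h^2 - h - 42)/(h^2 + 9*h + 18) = (h - 7)/(h + 3)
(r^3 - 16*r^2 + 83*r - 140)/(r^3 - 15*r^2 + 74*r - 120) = (r - 7)/(r - 6)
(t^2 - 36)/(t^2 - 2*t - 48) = (t - 6)/(t - 8)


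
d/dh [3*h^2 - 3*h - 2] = 6*h - 3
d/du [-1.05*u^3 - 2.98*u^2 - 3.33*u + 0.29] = -3.15*u^2 - 5.96*u - 3.33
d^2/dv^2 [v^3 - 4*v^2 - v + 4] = 6*v - 8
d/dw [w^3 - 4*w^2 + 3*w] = 3*w^2 - 8*w + 3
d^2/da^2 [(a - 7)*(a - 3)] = 2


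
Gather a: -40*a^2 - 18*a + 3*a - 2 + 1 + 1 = -40*a^2 - 15*a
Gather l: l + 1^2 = l + 1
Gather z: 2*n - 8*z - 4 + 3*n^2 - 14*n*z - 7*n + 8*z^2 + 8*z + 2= 3*n^2 - 14*n*z - 5*n + 8*z^2 - 2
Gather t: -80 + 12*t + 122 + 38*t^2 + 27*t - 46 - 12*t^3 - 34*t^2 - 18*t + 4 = -12*t^3 + 4*t^2 + 21*t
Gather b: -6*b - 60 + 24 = -6*b - 36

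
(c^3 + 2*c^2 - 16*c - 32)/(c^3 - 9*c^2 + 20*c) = (c^2 + 6*c + 8)/(c*(c - 5))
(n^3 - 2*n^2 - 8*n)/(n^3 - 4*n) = (n - 4)/(n - 2)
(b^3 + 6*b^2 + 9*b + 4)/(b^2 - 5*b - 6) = (b^2 + 5*b + 4)/(b - 6)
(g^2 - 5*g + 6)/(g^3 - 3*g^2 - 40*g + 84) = (g - 3)/(g^2 - g - 42)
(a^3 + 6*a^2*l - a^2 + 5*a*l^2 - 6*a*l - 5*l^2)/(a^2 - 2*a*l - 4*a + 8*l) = (a^3 + 6*a^2*l - a^2 + 5*a*l^2 - 6*a*l - 5*l^2)/(a^2 - 2*a*l - 4*a + 8*l)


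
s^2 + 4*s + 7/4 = (s + 1/2)*(s + 7/2)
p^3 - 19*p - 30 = (p - 5)*(p + 2)*(p + 3)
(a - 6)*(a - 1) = a^2 - 7*a + 6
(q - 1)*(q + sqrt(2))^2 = q^3 - q^2 + 2*sqrt(2)*q^2 - 2*sqrt(2)*q + 2*q - 2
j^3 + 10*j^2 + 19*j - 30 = (j - 1)*(j + 5)*(j + 6)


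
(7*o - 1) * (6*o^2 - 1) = 42*o^3 - 6*o^2 - 7*o + 1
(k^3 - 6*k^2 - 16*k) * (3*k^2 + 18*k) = 3*k^5 - 156*k^3 - 288*k^2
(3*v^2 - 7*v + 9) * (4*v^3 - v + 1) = 12*v^5 - 28*v^4 + 33*v^3 + 10*v^2 - 16*v + 9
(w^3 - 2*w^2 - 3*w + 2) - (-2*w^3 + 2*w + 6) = 3*w^3 - 2*w^2 - 5*w - 4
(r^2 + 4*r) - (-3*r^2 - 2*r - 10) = 4*r^2 + 6*r + 10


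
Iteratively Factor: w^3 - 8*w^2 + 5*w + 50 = (w - 5)*(w^2 - 3*w - 10) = (w - 5)^2*(w + 2)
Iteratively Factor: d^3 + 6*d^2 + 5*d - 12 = (d - 1)*(d^2 + 7*d + 12) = (d - 1)*(d + 4)*(d + 3)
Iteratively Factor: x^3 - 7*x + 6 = (x - 1)*(x^2 + x - 6) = (x - 2)*(x - 1)*(x + 3)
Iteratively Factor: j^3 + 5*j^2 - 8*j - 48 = (j - 3)*(j^2 + 8*j + 16) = (j - 3)*(j + 4)*(j + 4)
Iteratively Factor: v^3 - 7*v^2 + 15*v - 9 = (v - 3)*(v^2 - 4*v + 3) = (v - 3)^2*(v - 1)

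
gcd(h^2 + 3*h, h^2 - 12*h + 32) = 1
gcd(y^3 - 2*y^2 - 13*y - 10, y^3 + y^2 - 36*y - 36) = y + 1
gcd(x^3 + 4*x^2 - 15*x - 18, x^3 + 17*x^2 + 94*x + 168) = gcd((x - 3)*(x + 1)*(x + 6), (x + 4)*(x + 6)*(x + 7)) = x + 6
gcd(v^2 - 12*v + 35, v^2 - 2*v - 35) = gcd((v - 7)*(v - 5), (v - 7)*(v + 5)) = v - 7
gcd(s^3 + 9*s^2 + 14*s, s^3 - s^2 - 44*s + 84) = s + 7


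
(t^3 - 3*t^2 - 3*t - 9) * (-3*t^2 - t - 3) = -3*t^5 + 8*t^4 + 9*t^3 + 39*t^2 + 18*t + 27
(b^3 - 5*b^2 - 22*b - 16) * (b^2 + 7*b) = b^5 + 2*b^4 - 57*b^3 - 170*b^2 - 112*b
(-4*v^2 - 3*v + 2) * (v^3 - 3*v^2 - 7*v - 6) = -4*v^5 + 9*v^4 + 39*v^3 + 39*v^2 + 4*v - 12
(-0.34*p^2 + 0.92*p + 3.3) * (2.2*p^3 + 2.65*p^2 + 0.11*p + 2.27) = -0.748*p^5 + 1.123*p^4 + 9.6606*p^3 + 8.0744*p^2 + 2.4514*p + 7.491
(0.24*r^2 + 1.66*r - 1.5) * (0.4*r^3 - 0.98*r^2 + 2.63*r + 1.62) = 0.096*r^5 + 0.4288*r^4 - 1.5956*r^3 + 6.2246*r^2 - 1.2558*r - 2.43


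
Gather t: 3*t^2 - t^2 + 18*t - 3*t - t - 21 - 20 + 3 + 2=2*t^2 + 14*t - 36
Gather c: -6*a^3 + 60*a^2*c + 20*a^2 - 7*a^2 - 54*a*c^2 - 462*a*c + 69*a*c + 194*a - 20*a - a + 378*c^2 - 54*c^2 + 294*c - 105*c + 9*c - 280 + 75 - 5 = -6*a^3 + 13*a^2 + 173*a + c^2*(324 - 54*a) + c*(60*a^2 - 393*a + 198) - 210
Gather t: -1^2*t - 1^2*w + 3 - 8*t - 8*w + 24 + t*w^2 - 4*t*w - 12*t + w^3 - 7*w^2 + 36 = t*(w^2 - 4*w - 21) + w^3 - 7*w^2 - 9*w + 63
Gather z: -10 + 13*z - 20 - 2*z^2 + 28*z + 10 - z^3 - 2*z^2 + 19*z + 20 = -z^3 - 4*z^2 + 60*z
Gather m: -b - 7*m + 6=-b - 7*m + 6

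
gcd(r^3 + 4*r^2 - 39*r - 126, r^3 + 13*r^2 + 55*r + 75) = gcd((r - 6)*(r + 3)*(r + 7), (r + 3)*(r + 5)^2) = r + 3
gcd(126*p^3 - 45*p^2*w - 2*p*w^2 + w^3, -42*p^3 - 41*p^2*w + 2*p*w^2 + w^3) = 42*p^2 - p*w - w^2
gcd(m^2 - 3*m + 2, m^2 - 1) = m - 1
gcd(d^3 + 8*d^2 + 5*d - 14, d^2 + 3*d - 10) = 1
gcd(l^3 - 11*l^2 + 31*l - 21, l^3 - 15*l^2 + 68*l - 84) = l - 7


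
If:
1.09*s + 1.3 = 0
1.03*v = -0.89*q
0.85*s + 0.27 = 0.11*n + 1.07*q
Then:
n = 11.2574055158325*v - 6.76146788990826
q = -1.15730337078652*v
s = -1.19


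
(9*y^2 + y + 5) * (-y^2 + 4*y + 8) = -9*y^4 + 35*y^3 + 71*y^2 + 28*y + 40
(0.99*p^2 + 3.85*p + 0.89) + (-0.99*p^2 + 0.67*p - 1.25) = 4.52*p - 0.36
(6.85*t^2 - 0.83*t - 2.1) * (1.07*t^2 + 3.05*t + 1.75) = 7.3295*t^4 + 20.0044*t^3 + 7.209*t^2 - 7.8575*t - 3.675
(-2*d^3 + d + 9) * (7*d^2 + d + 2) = -14*d^5 - 2*d^4 + 3*d^3 + 64*d^2 + 11*d + 18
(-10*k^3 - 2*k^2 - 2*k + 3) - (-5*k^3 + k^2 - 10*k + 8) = -5*k^3 - 3*k^2 + 8*k - 5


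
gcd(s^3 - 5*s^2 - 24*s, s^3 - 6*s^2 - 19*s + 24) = s^2 - 5*s - 24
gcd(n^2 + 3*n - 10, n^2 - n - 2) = n - 2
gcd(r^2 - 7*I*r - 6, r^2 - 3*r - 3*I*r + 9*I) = 1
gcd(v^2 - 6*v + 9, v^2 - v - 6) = v - 3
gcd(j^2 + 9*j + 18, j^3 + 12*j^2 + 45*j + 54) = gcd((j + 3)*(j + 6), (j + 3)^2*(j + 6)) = j^2 + 9*j + 18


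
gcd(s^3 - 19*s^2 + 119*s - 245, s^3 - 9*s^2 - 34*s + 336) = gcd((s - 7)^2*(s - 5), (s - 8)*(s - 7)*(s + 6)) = s - 7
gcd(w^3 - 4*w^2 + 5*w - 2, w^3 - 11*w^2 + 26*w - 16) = w^2 - 3*w + 2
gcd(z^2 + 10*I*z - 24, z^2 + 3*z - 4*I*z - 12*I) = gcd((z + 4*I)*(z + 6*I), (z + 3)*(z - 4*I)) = 1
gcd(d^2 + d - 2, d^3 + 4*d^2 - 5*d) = d - 1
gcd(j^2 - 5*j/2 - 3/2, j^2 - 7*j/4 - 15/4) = j - 3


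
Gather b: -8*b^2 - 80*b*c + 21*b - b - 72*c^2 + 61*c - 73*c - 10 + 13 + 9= -8*b^2 + b*(20 - 80*c) - 72*c^2 - 12*c + 12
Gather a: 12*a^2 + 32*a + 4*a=12*a^2 + 36*a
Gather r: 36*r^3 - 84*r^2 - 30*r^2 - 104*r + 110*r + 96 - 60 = 36*r^3 - 114*r^2 + 6*r + 36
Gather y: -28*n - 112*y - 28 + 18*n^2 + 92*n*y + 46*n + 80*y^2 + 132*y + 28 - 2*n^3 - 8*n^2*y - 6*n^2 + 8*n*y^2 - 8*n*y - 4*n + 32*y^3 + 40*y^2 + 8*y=-2*n^3 + 12*n^2 + 14*n + 32*y^3 + y^2*(8*n + 120) + y*(-8*n^2 + 84*n + 28)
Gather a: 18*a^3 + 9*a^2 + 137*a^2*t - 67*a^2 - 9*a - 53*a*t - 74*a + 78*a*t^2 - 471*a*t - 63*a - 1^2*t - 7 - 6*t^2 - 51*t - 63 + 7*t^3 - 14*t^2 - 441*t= 18*a^3 + a^2*(137*t - 58) + a*(78*t^2 - 524*t - 146) + 7*t^3 - 20*t^2 - 493*t - 70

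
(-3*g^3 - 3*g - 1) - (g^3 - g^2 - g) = -4*g^3 + g^2 - 2*g - 1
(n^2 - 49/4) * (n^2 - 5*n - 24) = n^4 - 5*n^3 - 145*n^2/4 + 245*n/4 + 294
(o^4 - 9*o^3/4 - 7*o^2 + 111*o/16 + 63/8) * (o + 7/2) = o^5 + 5*o^4/4 - 119*o^3/8 - 281*o^2/16 + 1029*o/32 + 441/16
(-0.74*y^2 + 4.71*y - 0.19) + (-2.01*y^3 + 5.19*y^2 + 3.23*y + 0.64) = -2.01*y^3 + 4.45*y^2 + 7.94*y + 0.45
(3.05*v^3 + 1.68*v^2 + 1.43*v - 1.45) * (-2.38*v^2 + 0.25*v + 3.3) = -7.259*v^5 - 3.2359*v^4 + 7.0816*v^3 + 9.3525*v^2 + 4.3565*v - 4.785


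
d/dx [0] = 0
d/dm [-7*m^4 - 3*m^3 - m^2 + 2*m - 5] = -28*m^3 - 9*m^2 - 2*m + 2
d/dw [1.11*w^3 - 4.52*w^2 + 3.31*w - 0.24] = 3.33*w^2 - 9.04*w + 3.31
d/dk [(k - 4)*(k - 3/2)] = 2*k - 11/2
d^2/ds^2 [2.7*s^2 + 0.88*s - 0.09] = 5.40000000000000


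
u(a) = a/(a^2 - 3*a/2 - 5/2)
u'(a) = a*(3/2 - 2*a)/(a^2 - 3*a/2 - 5/2)^2 + 1/(a^2 - 3*a/2 - 5/2)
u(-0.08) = 0.03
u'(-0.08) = -0.44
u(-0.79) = 1.14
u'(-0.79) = -6.54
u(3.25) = 1.02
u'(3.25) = -1.29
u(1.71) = -0.80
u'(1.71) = -1.18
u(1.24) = -0.44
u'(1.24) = -0.51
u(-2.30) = -0.37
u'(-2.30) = -0.20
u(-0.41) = 0.24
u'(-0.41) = -0.91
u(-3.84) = -0.21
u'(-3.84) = -0.05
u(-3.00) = -0.27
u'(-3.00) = -0.10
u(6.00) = 0.24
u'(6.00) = -0.06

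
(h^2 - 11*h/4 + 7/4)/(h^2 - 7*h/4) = (h - 1)/h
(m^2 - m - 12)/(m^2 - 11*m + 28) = (m + 3)/(m - 7)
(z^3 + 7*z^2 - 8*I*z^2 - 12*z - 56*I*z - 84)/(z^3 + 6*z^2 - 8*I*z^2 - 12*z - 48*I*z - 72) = (z + 7)/(z + 6)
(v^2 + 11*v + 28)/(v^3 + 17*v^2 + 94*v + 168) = 1/(v + 6)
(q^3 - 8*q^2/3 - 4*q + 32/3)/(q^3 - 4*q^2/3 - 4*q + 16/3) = (3*q - 8)/(3*q - 4)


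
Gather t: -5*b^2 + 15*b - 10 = -5*b^2 + 15*b - 10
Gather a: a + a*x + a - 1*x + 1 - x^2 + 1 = a*(x + 2) - x^2 - x + 2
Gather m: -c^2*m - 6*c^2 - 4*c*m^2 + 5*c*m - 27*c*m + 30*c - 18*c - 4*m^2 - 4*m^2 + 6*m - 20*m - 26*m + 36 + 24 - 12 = -6*c^2 + 12*c + m^2*(-4*c - 8) + m*(-c^2 - 22*c - 40) + 48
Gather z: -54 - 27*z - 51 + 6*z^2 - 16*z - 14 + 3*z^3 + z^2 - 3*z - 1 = 3*z^3 + 7*z^2 - 46*z - 120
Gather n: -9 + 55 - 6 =40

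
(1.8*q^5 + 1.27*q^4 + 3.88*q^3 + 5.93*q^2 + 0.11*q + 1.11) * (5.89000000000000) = 10.602*q^5 + 7.4803*q^4 + 22.8532*q^3 + 34.9277*q^2 + 0.6479*q + 6.5379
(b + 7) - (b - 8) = 15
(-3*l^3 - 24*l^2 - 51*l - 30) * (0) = 0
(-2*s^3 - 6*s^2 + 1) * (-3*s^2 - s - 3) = 6*s^5 + 20*s^4 + 12*s^3 + 15*s^2 - s - 3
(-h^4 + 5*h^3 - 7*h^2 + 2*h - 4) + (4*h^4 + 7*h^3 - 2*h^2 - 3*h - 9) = 3*h^4 + 12*h^3 - 9*h^2 - h - 13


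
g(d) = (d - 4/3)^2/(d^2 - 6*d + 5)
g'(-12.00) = -0.01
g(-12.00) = 0.80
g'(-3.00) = -0.05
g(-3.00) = 0.59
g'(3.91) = -2.83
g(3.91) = -2.09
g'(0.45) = -0.07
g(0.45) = 0.31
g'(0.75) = 0.26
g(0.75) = 0.32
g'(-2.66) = -0.06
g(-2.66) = 0.57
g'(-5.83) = -0.03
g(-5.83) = 0.69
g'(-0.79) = -0.09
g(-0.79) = 0.44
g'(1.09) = 3.21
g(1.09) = -0.17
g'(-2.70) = -0.05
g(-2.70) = 0.57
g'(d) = (6 - 2*d)*(d - 4/3)^2/(d^2 - 6*d + 5)^2 + (2*d - 8/3)/(d^2 - 6*d + 5) = 2*(-15*d^2 + 29*d - 12)/(9*(d^4 - 12*d^3 + 46*d^2 - 60*d + 25))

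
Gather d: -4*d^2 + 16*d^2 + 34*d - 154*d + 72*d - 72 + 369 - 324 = 12*d^2 - 48*d - 27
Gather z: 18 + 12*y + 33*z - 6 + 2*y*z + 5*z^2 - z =12*y + 5*z^2 + z*(2*y + 32) + 12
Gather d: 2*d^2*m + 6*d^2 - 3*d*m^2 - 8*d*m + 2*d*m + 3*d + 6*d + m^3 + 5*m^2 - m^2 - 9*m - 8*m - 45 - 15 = d^2*(2*m + 6) + d*(-3*m^2 - 6*m + 9) + m^3 + 4*m^2 - 17*m - 60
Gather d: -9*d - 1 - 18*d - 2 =-27*d - 3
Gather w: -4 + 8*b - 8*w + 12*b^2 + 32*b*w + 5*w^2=12*b^2 + 8*b + 5*w^2 + w*(32*b - 8) - 4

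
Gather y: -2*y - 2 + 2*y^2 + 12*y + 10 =2*y^2 + 10*y + 8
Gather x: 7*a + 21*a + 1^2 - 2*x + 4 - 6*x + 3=28*a - 8*x + 8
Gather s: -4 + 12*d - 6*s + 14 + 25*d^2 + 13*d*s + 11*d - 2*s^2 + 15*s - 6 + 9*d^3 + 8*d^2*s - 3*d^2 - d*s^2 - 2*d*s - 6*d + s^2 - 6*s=9*d^3 + 22*d^2 + 17*d + s^2*(-d - 1) + s*(8*d^2 + 11*d + 3) + 4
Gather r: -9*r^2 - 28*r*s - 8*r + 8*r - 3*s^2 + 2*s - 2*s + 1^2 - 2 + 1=-9*r^2 - 28*r*s - 3*s^2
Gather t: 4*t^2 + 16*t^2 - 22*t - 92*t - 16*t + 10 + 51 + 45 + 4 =20*t^2 - 130*t + 110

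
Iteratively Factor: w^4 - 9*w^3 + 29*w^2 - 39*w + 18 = (w - 1)*(w^3 - 8*w^2 + 21*w - 18) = (w - 3)*(w - 1)*(w^2 - 5*w + 6) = (w - 3)^2*(w - 1)*(w - 2)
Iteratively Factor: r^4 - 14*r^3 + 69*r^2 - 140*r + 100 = (r - 5)*(r^3 - 9*r^2 + 24*r - 20) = (r - 5)*(r - 2)*(r^2 - 7*r + 10) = (r - 5)^2*(r - 2)*(r - 2)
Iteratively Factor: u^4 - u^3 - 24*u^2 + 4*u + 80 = (u + 4)*(u^3 - 5*u^2 - 4*u + 20) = (u - 2)*(u + 4)*(u^2 - 3*u - 10) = (u - 2)*(u + 2)*(u + 4)*(u - 5)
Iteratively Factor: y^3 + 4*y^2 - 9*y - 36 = (y + 3)*(y^2 + y - 12) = (y - 3)*(y + 3)*(y + 4)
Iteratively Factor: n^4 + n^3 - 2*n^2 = (n)*(n^3 + n^2 - 2*n) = n*(n + 2)*(n^2 - n) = n*(n - 1)*(n + 2)*(n)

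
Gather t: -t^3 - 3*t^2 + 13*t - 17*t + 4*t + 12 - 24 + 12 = -t^3 - 3*t^2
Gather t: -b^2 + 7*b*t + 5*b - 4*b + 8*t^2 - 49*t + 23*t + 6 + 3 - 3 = -b^2 + b + 8*t^2 + t*(7*b - 26) + 6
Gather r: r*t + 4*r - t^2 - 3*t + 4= r*(t + 4) - t^2 - 3*t + 4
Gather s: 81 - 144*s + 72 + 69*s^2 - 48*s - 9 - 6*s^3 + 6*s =-6*s^3 + 69*s^2 - 186*s + 144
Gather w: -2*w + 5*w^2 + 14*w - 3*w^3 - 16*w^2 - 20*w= -3*w^3 - 11*w^2 - 8*w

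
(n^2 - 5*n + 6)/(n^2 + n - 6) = (n - 3)/(n + 3)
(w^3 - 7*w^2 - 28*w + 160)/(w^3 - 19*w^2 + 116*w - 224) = (w + 5)/(w - 7)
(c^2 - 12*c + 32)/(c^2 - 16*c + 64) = (c - 4)/(c - 8)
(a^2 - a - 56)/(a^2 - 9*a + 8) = (a + 7)/(a - 1)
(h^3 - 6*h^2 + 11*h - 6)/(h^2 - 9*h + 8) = (h^2 - 5*h + 6)/(h - 8)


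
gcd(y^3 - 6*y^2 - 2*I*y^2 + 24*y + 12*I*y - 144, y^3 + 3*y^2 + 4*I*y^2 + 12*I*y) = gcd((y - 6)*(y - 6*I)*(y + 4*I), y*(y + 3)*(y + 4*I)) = y + 4*I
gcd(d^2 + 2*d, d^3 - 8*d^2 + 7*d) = d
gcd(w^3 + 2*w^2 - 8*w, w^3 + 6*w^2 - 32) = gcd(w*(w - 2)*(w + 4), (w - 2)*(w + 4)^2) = w^2 + 2*w - 8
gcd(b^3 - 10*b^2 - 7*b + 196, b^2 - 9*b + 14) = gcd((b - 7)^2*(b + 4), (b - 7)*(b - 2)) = b - 7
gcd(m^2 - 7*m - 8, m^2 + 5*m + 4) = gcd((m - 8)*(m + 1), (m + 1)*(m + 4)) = m + 1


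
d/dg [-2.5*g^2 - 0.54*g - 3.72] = -5.0*g - 0.54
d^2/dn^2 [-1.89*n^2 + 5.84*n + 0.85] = -3.78000000000000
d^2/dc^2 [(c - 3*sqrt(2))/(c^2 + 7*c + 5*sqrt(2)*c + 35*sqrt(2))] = 2*((c - 3*sqrt(2))*(2*c + 7 + 5*sqrt(2))^2 - (3*c + 2*sqrt(2) + 7)*(c^2 + 7*c + 5*sqrt(2)*c + 35*sqrt(2)))/(c^2 + 7*c + 5*sqrt(2)*c + 35*sqrt(2))^3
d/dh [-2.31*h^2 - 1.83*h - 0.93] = -4.62*h - 1.83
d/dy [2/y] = -2/y^2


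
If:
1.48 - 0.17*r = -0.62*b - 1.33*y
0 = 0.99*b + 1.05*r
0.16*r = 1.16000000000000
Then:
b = -7.69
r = 7.25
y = 3.40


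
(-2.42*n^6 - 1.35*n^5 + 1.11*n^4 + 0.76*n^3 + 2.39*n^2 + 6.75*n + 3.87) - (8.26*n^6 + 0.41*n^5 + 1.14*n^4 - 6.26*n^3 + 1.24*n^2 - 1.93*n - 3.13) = -10.68*n^6 - 1.76*n^5 - 0.0299999999999998*n^4 + 7.02*n^3 + 1.15*n^2 + 8.68*n + 7.0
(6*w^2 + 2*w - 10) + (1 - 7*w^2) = -w^2 + 2*w - 9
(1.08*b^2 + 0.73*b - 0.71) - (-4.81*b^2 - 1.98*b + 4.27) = 5.89*b^2 + 2.71*b - 4.98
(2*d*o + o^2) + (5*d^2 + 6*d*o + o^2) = 5*d^2 + 8*d*o + 2*o^2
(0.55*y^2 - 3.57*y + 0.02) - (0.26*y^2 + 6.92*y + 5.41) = 0.29*y^2 - 10.49*y - 5.39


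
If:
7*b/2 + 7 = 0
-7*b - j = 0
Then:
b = -2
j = 14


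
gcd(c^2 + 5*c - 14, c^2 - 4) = c - 2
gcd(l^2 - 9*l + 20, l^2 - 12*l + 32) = l - 4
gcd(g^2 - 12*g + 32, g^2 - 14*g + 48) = g - 8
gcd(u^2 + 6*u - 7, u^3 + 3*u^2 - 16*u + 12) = u - 1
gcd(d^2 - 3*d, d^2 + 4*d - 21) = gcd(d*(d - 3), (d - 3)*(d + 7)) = d - 3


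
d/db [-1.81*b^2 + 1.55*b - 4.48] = 1.55 - 3.62*b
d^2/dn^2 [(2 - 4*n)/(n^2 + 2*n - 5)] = 4*(-4*(n + 1)^2*(2*n - 1) + 3*(2*n + 1)*(n^2 + 2*n - 5))/(n^2 + 2*n - 5)^3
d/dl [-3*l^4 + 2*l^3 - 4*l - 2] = -12*l^3 + 6*l^2 - 4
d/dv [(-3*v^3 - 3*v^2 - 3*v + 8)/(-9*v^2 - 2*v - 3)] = (27*v^4 + 12*v^3 + 6*v^2 + 162*v + 25)/(81*v^4 + 36*v^3 + 58*v^2 + 12*v + 9)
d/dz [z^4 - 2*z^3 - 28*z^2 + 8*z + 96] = 4*z^3 - 6*z^2 - 56*z + 8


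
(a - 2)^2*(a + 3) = a^3 - a^2 - 8*a + 12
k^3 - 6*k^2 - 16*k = k*(k - 8)*(k + 2)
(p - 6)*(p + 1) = p^2 - 5*p - 6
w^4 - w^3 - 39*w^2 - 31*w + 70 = (w - 7)*(w - 1)*(w + 2)*(w + 5)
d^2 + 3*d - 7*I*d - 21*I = (d + 3)*(d - 7*I)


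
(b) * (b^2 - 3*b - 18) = b^3 - 3*b^2 - 18*b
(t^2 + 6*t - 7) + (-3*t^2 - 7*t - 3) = -2*t^2 - t - 10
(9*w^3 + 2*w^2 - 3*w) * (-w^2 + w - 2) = -9*w^5 + 7*w^4 - 13*w^3 - 7*w^2 + 6*w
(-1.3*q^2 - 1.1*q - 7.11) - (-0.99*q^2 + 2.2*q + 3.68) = -0.31*q^2 - 3.3*q - 10.79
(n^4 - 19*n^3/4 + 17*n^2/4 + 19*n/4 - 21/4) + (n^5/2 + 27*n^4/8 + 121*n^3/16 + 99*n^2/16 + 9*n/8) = n^5/2 + 35*n^4/8 + 45*n^3/16 + 167*n^2/16 + 47*n/8 - 21/4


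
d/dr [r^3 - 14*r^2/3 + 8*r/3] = 3*r^2 - 28*r/3 + 8/3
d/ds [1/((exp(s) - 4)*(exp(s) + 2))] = 2*(1 - exp(s))*exp(s)/(exp(4*s) - 4*exp(3*s) - 12*exp(2*s) + 32*exp(s) + 64)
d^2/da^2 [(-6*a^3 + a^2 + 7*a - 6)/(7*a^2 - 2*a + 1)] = 6*(125*a^3 - 289*a^2 + 29*a + 11)/(343*a^6 - 294*a^5 + 231*a^4 - 92*a^3 + 33*a^2 - 6*a + 1)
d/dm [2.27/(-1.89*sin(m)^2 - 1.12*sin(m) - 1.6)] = (8.5806*sin(m) + 2.5424)*cos(m)/(1.89*sin(m)^2 + 1.12*sin(m) + 1.6)^2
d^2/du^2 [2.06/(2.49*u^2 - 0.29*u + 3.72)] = (-25.544412*u^2 + 2.975052*u + 2.06*(4.98*u - 0.29)*(9.96*u - 0.58) - 38.162736)/(2.49*u^2 - 0.29*u + 3.72)^3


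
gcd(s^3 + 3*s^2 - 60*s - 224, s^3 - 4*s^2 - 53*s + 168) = s^2 - s - 56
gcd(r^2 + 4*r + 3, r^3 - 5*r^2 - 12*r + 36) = r + 3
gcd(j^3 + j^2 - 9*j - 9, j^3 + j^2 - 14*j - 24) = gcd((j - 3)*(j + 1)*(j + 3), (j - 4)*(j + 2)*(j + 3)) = j + 3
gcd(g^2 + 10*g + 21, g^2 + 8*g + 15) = g + 3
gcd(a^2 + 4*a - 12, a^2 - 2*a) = a - 2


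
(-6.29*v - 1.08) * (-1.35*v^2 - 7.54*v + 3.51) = 8.4915*v^3 + 48.8846*v^2 - 13.9347*v - 3.7908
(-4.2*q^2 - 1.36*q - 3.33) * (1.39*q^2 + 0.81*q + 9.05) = -5.838*q^4 - 5.2924*q^3 - 43.7403*q^2 - 15.0053*q - 30.1365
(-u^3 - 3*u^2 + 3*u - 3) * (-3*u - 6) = 3*u^4 + 15*u^3 + 9*u^2 - 9*u + 18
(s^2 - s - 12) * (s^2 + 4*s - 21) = s^4 + 3*s^3 - 37*s^2 - 27*s + 252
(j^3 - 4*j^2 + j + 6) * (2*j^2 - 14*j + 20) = 2*j^5 - 22*j^4 + 78*j^3 - 82*j^2 - 64*j + 120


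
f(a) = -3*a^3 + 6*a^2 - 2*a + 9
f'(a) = -9*a^2 + 12*a - 2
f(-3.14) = 167.32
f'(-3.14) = -128.42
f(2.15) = 2.62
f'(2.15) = -17.80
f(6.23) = -496.00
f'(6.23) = -276.56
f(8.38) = -1351.86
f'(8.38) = -533.46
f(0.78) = 9.67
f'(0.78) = 1.88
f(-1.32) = 28.99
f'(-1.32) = -33.52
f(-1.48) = 34.83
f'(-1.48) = -39.47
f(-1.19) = 24.93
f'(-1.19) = -29.02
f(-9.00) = 2700.00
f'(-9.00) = -839.00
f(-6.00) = 885.00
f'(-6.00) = -398.00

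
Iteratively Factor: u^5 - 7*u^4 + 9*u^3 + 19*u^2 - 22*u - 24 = (u + 1)*(u^4 - 8*u^3 + 17*u^2 + 2*u - 24) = (u - 3)*(u + 1)*(u^3 - 5*u^2 + 2*u + 8) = (u - 3)*(u - 2)*(u + 1)*(u^2 - 3*u - 4) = (u - 3)*(u - 2)*(u + 1)^2*(u - 4)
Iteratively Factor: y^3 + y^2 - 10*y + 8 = (y - 2)*(y^2 + 3*y - 4) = (y - 2)*(y + 4)*(y - 1)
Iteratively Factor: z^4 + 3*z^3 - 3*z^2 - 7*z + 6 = (z - 1)*(z^3 + 4*z^2 + z - 6) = (z - 1)*(z + 2)*(z^2 + 2*z - 3) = (z - 1)*(z + 2)*(z + 3)*(z - 1)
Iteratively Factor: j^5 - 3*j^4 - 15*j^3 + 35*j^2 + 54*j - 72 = (j - 3)*(j^4 - 15*j^2 - 10*j + 24) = (j - 3)*(j - 1)*(j^3 + j^2 - 14*j - 24) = (j - 4)*(j - 3)*(j - 1)*(j^2 + 5*j + 6) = (j - 4)*(j - 3)*(j - 1)*(j + 2)*(j + 3)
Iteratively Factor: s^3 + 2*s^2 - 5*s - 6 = (s + 3)*(s^2 - s - 2) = (s - 2)*(s + 3)*(s + 1)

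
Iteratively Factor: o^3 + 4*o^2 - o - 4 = (o + 4)*(o^2 - 1) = (o + 1)*(o + 4)*(o - 1)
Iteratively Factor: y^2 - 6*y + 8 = (y - 4)*(y - 2)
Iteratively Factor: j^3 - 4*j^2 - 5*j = (j - 5)*(j^2 + j) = j*(j - 5)*(j + 1)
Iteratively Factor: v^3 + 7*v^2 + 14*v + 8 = (v + 1)*(v^2 + 6*v + 8) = (v + 1)*(v + 2)*(v + 4)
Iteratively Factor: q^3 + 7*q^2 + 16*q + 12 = (q + 2)*(q^2 + 5*q + 6) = (q + 2)*(q + 3)*(q + 2)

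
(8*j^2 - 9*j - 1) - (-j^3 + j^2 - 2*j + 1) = j^3 + 7*j^2 - 7*j - 2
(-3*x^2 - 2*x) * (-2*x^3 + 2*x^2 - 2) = 6*x^5 - 2*x^4 - 4*x^3 + 6*x^2 + 4*x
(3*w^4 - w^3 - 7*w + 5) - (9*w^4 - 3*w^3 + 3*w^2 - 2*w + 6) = -6*w^4 + 2*w^3 - 3*w^2 - 5*w - 1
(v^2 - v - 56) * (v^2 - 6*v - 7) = v^4 - 7*v^3 - 57*v^2 + 343*v + 392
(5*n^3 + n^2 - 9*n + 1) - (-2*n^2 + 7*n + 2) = 5*n^3 + 3*n^2 - 16*n - 1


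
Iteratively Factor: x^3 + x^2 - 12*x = (x + 4)*(x^2 - 3*x) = x*(x + 4)*(x - 3)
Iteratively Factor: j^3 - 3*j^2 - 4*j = (j - 4)*(j^2 + j) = j*(j - 4)*(j + 1)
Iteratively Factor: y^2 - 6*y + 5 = (y - 1)*(y - 5)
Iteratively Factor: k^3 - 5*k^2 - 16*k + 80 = (k - 4)*(k^2 - k - 20) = (k - 5)*(k - 4)*(k + 4)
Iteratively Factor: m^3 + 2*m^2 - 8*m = (m - 2)*(m^2 + 4*m) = m*(m - 2)*(m + 4)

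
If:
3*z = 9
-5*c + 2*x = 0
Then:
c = 2*x/5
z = 3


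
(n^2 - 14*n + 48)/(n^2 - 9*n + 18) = (n - 8)/(n - 3)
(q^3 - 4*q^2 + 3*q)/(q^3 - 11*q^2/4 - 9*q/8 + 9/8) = 8*q*(q - 1)/(8*q^2 + 2*q - 3)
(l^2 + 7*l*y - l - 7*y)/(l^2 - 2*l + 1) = (l + 7*y)/(l - 1)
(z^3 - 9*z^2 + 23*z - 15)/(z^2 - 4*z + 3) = z - 5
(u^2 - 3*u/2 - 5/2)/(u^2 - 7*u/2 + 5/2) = (u + 1)/(u - 1)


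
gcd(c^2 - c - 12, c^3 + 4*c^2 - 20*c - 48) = c - 4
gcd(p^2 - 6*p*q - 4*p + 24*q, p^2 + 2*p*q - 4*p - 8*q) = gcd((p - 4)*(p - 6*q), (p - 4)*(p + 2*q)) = p - 4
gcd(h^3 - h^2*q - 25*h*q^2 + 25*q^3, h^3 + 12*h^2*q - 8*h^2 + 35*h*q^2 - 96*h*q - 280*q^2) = h + 5*q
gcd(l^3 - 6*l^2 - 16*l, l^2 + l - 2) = l + 2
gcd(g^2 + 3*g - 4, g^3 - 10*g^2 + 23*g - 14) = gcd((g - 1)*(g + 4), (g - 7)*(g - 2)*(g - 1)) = g - 1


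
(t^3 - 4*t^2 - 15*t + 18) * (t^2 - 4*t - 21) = t^5 - 8*t^4 - 20*t^3 + 162*t^2 + 243*t - 378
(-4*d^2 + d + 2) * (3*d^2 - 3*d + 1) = -12*d^4 + 15*d^3 - d^2 - 5*d + 2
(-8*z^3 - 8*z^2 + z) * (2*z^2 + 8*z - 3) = -16*z^5 - 80*z^4 - 38*z^3 + 32*z^2 - 3*z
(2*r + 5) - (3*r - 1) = 6 - r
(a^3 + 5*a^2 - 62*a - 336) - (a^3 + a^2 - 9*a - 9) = 4*a^2 - 53*a - 327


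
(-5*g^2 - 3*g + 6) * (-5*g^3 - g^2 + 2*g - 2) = 25*g^5 + 20*g^4 - 37*g^3 - 2*g^2 + 18*g - 12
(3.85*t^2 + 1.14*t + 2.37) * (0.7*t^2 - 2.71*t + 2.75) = 2.695*t^4 - 9.6355*t^3 + 9.1571*t^2 - 3.2877*t + 6.5175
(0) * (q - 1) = 0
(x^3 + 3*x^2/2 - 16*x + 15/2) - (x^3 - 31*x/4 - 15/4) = 3*x^2/2 - 33*x/4 + 45/4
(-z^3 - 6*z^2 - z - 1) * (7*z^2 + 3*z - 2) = -7*z^5 - 45*z^4 - 23*z^3 + 2*z^2 - z + 2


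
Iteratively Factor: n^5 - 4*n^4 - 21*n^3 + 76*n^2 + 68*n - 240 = (n + 4)*(n^4 - 8*n^3 + 11*n^2 + 32*n - 60) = (n - 3)*(n + 4)*(n^3 - 5*n^2 - 4*n + 20) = (n - 3)*(n - 2)*(n + 4)*(n^2 - 3*n - 10) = (n - 5)*(n - 3)*(n - 2)*(n + 4)*(n + 2)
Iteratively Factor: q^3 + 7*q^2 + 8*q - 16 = (q - 1)*(q^2 + 8*q + 16) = (q - 1)*(q + 4)*(q + 4)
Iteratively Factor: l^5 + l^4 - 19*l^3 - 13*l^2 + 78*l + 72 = (l - 3)*(l^4 + 4*l^3 - 7*l^2 - 34*l - 24) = (l - 3)*(l + 4)*(l^3 - 7*l - 6) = (l - 3)*(l + 2)*(l + 4)*(l^2 - 2*l - 3) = (l - 3)^2*(l + 2)*(l + 4)*(l + 1)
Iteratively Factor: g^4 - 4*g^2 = (g)*(g^3 - 4*g) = g^2*(g^2 - 4) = g^2*(g + 2)*(g - 2)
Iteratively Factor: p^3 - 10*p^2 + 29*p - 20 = (p - 5)*(p^2 - 5*p + 4) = (p - 5)*(p - 4)*(p - 1)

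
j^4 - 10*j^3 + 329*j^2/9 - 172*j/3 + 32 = (j - 3)^2*(j - 8/3)*(j - 4/3)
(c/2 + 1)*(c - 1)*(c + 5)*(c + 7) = c^4/2 + 13*c^3/2 + 45*c^2/2 + 11*c/2 - 35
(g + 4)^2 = g^2 + 8*g + 16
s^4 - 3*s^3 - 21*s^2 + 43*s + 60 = (s - 5)*(s - 3)*(s + 1)*(s + 4)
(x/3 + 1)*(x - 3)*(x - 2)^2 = x^4/3 - 4*x^3/3 - 5*x^2/3 + 12*x - 12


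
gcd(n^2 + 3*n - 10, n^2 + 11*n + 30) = n + 5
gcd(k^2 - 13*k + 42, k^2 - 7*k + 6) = k - 6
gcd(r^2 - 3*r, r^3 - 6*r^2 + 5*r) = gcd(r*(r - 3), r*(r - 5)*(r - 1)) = r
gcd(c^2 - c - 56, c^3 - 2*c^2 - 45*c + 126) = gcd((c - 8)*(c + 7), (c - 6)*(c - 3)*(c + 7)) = c + 7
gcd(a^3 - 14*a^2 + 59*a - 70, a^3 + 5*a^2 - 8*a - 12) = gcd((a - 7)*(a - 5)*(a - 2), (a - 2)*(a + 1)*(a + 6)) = a - 2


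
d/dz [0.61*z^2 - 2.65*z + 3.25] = 1.22*z - 2.65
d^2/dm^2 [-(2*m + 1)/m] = -2/m^3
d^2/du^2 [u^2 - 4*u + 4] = 2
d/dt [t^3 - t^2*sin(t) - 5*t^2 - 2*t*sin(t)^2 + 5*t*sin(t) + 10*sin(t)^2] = -t^2*cos(t) + 3*t^2 - 2*t*sin(t) - 2*t*sin(2*t) + 5*t*cos(t) - 10*t + 5*sin(t) + 10*sin(2*t) + cos(2*t) - 1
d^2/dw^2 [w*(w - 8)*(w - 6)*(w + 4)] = 12*w^2 - 60*w - 16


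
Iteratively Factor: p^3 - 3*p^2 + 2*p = (p - 1)*(p^2 - 2*p) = (p - 2)*(p - 1)*(p)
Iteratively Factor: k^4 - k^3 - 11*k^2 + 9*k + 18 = (k - 3)*(k^3 + 2*k^2 - 5*k - 6) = (k - 3)*(k + 1)*(k^2 + k - 6) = (k - 3)*(k - 2)*(k + 1)*(k + 3)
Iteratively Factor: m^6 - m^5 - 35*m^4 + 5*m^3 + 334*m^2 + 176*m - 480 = (m + 4)*(m^5 - 5*m^4 - 15*m^3 + 65*m^2 + 74*m - 120) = (m - 4)*(m + 4)*(m^4 - m^3 - 19*m^2 - 11*m + 30) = (m - 5)*(m - 4)*(m + 4)*(m^3 + 4*m^2 + m - 6) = (m - 5)*(m - 4)*(m + 3)*(m + 4)*(m^2 + m - 2) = (m - 5)*(m - 4)*(m + 2)*(m + 3)*(m + 4)*(m - 1)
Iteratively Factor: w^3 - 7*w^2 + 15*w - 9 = (w - 3)*(w^2 - 4*w + 3) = (w - 3)^2*(w - 1)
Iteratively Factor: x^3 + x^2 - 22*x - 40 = (x - 5)*(x^2 + 6*x + 8) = (x - 5)*(x + 2)*(x + 4)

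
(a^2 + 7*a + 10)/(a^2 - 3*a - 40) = (a + 2)/(a - 8)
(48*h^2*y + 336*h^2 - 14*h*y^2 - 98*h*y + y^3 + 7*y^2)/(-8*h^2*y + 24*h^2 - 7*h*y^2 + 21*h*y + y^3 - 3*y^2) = (-6*h*y - 42*h + y^2 + 7*y)/(h*y - 3*h + y^2 - 3*y)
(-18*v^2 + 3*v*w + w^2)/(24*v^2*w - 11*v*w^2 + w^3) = (-6*v - w)/(w*(8*v - w))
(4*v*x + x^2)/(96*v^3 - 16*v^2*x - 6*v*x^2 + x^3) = x/(24*v^2 - 10*v*x + x^2)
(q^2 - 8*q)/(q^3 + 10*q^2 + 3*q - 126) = q*(q - 8)/(q^3 + 10*q^2 + 3*q - 126)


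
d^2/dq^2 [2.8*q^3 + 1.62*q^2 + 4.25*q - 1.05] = 16.8*q + 3.24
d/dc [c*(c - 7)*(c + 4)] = 3*c^2 - 6*c - 28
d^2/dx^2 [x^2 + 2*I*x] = 2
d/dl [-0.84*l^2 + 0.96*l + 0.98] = 0.96 - 1.68*l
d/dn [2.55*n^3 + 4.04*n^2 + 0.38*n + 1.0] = 7.65*n^2 + 8.08*n + 0.38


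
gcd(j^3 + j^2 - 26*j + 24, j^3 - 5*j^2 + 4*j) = j^2 - 5*j + 4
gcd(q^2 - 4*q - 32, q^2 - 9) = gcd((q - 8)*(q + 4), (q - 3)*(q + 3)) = 1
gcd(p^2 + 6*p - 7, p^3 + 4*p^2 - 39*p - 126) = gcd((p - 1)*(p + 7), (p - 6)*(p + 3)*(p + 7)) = p + 7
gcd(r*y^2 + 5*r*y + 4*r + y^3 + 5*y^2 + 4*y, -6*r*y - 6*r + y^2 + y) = y + 1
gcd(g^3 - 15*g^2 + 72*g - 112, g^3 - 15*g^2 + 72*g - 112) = g^3 - 15*g^2 + 72*g - 112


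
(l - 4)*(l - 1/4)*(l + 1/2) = l^3 - 15*l^2/4 - 9*l/8 + 1/2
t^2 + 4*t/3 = t*(t + 4/3)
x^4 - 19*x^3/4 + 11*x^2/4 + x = x*(x - 4)*(x - 1)*(x + 1/4)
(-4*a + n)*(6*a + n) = -24*a^2 + 2*a*n + n^2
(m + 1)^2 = m^2 + 2*m + 1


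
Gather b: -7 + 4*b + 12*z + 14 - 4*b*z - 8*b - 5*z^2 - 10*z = b*(-4*z - 4) - 5*z^2 + 2*z + 7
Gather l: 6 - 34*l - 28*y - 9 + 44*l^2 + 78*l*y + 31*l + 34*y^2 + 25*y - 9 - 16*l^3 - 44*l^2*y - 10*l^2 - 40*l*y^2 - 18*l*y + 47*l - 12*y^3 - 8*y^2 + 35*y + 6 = -16*l^3 + l^2*(34 - 44*y) + l*(-40*y^2 + 60*y + 44) - 12*y^3 + 26*y^2 + 32*y - 6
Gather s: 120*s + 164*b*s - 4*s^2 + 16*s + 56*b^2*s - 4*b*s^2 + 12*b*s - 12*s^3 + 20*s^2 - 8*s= -12*s^3 + s^2*(16 - 4*b) + s*(56*b^2 + 176*b + 128)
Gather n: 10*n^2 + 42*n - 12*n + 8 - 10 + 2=10*n^2 + 30*n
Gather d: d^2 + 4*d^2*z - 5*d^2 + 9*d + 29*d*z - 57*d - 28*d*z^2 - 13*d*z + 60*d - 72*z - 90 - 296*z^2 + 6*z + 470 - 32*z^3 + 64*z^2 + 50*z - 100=d^2*(4*z - 4) + d*(-28*z^2 + 16*z + 12) - 32*z^3 - 232*z^2 - 16*z + 280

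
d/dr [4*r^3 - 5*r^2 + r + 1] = 12*r^2 - 10*r + 1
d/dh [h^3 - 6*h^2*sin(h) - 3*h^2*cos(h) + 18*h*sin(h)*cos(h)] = 3*h^2*sin(h) - 6*h^2*cos(h) + 3*h^2 - 12*h*sin(h) - 6*h*cos(h) + 18*h*cos(2*h) + 9*sin(2*h)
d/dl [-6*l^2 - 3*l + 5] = -12*l - 3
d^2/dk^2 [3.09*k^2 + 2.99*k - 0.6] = 6.18000000000000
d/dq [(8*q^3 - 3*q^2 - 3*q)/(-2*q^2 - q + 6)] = (-16*q^4 - 16*q^3 + 141*q^2 - 36*q - 18)/(4*q^4 + 4*q^3 - 23*q^2 - 12*q + 36)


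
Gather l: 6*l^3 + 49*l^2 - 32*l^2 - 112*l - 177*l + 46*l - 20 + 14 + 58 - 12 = 6*l^3 + 17*l^2 - 243*l + 40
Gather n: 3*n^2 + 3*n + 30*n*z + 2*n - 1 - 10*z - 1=3*n^2 + n*(30*z + 5) - 10*z - 2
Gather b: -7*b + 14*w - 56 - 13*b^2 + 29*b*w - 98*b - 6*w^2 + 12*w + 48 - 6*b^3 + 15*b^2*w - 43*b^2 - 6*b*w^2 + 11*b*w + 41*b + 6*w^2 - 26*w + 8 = -6*b^3 + b^2*(15*w - 56) + b*(-6*w^2 + 40*w - 64)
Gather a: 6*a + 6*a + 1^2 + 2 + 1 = 12*a + 4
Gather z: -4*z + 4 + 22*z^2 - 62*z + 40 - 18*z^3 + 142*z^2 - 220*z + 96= -18*z^3 + 164*z^2 - 286*z + 140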